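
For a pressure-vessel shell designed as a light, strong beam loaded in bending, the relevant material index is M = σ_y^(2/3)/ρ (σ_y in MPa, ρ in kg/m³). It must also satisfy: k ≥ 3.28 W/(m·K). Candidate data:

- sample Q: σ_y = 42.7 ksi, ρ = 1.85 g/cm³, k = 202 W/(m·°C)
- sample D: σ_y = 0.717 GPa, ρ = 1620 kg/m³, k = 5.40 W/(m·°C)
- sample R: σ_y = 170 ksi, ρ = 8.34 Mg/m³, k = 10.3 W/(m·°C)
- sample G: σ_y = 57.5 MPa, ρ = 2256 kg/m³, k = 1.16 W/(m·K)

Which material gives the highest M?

Screen on constraints: k ≥ 3.28 W/(m·K). Survivors: sample Q, sample D, sample R.
In SI units:
  sample Q: σ_y = 294.4 MPa, ρ = 1850 kg/m³
  sample D: σ_y = 717.0 MPa, ρ = 1620 kg/m³
  sample R: σ_y = 1172 MPa, ρ = 8340 kg/m³
  sample D: M = 49.4×10⁻³
  sample Q: M = 23.9×10⁻³
  sample R: M = 13.3×10⁻³
Sample D has the largest M.

sample D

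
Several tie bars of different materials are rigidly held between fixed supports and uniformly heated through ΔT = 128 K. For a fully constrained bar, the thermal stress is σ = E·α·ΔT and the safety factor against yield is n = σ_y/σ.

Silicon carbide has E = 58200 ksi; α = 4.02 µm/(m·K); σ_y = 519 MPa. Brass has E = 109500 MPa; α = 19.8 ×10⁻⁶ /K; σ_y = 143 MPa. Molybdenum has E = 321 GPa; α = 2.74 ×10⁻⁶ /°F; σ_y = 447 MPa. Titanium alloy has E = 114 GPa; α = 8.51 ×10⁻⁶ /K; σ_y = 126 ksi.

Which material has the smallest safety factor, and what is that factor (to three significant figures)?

Per material, after unit conversion:
  silicon carbide: E = 401.3, α = 4.02, σ_y = 519.0 → σ = 206 MPa, n = 2.51
  brass: E = 109.5, α = 19.8, σ_y = 143.0 → σ = 278 MPa, n = 0.515
  molybdenum: E = 321.0, α = 4.93, σ_y = 447.0 → σ = 203 MPa, n = 2.21
  titanium alloy: E = 114.0, α = 8.51, σ_y = 868.7 → σ = 124 MPa, n = 7.00
Smallest n: brass with n = 0.515.

brass, n = 0.515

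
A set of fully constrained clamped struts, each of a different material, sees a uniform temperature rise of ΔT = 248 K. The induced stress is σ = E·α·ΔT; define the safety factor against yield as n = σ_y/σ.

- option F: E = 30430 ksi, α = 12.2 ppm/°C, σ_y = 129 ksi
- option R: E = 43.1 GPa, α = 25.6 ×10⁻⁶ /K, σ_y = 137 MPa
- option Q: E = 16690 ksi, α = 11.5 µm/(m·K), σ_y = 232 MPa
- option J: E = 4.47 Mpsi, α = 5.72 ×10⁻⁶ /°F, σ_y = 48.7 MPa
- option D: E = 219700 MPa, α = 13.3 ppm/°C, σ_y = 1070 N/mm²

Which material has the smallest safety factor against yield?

With everything in SI (GPa, ×10⁻⁶/K, MPa):
  option F: E = 209.8, α = 12.2, σ_y = 889.4 → σ = 635 MPa, n = 1.40
  option R: E = 43.10, α = 25.6, σ_y = 137.0 → σ = 274 MPa, n = 0.501
  option Q: E = 115.1, α = 11.5, σ_y = 232.0 → σ = 328 MPa, n = 0.707
  option J: E = 30.82, α = 10.3, σ_y = 48.70 → σ = 78.7 MPa, n = 0.619
  option D: E = 219.7, α = 13.3, σ_y = 1070 → σ = 725 MPa, n = 1.48
The minimum is option R at n = 0.501.

option R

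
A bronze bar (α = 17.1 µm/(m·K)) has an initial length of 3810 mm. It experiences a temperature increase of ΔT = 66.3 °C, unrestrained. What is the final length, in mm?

ΔL = α·L₀·ΔT = 17.1×10⁻⁶ × 3810 mm × 66.30 K = 4.32 mm.
L = L₀ + ΔL = 3810 + 4.32 = 3814.3 mm.

3814.3 mm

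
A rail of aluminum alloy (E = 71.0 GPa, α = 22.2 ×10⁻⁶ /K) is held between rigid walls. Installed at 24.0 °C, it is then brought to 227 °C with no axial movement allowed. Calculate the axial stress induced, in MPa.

ΔT = 203.0 K. Constrained thermal stress σ = E·α·ΔT = 71.00×10³ MPa × 22.2×10⁻⁶ × 203.0 = 320 MPa (compressive).

320 MPa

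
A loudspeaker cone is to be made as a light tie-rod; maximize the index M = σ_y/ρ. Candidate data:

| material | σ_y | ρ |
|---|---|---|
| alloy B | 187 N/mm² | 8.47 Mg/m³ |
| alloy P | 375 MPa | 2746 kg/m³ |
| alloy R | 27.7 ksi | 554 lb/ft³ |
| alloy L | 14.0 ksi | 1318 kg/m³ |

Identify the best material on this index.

After converting to SI:
  alloy B: σ_y = 187.0 MPa, ρ = 8470 kg/m³
  alloy P: σ_y = 375.0 MPa, ρ = 2746 kg/m³
  alloy R: σ_y = 191.0 MPa, ρ = 8874 kg/m³
  alloy L: σ_y = 96.53 MPa, ρ = 1318 kg/m³
  alloy P: M = 137 kN·m/kg
  alloy L: M = 73.2 kN·m/kg
  alloy B: M = 22.1 kN·m/kg
  alloy R: M = 21.5 kN·m/kg
The maximum is for alloy P.

alloy P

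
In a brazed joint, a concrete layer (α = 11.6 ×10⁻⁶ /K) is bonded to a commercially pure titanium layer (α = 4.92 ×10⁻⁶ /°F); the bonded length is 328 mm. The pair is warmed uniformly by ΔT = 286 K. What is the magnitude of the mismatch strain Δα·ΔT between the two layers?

commercially pure titanium: α = 4.92×10⁻⁶/°F × 9/5 = 8.86×10⁻⁶/K.
Δα = |11.6 − 8.86|×10⁻⁶/K = 2.74×10⁻⁶/K.
Mismatch strain = Δα·ΔT = 2.74×10⁻⁶ × 286.0 = 7.85×10⁻⁴.

7.85×10⁻⁴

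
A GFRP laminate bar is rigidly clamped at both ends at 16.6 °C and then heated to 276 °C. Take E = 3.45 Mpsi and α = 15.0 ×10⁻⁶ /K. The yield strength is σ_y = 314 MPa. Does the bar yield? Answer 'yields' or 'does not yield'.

E = 3.45 Mpsi = 23.79 GPa.
ΔT = 259.4 K. Constrained thermal stress σ = E·α·ΔT = 23.79×10³ MPa × 15.0×10⁻⁶ × 259.4 = 92.6 MPa (compressive).
Compare to σ_y = 314 MPa: σ < σ_y, so it does not yield.

does not yield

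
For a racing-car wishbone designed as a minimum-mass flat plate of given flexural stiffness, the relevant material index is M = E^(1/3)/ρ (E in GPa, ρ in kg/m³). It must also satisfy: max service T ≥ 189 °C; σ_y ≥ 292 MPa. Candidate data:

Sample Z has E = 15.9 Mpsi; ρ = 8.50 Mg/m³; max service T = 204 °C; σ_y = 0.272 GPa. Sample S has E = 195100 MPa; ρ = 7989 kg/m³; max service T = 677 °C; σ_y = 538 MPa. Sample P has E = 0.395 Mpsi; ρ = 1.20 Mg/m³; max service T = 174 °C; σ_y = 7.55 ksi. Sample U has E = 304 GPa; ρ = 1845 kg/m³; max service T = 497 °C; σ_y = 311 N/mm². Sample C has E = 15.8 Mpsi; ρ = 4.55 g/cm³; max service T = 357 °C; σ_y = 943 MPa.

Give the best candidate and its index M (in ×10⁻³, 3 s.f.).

sample U, M = 3.64×10⁻³

Screen on constraints: max service T ≥ 189 °C; σ_y ≥ 292 MPa. Survivors: sample S, sample U, sample C.
Convert each candidate to consistent units, then evaluate M:
  sample S: E = 195.1 GPa, ρ = 7989 kg/m³
  sample U: E = 304.0 GPa, ρ = 1845 kg/m³
  sample C: E = 108.9 GPa, ρ = 4550 kg/m³
  sample U: M = 3.64×10⁻³
  sample C: M = 1.05×10⁻³
  sample S: M = 0.726×10⁻³
The maximum is for sample U.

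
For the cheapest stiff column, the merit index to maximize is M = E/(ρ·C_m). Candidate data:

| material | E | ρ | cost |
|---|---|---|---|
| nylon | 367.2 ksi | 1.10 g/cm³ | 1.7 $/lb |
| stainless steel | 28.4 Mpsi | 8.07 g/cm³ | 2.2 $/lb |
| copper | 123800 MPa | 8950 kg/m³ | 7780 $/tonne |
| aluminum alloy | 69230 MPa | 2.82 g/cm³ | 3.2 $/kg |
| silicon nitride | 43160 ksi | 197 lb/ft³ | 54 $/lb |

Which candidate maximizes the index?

aluminum alloy

Convert each candidate to consistent units, then evaluate M:
  nylon: E = 2.532 GPa, ρ = 1100 kg/m³, cost = 3.748 $/kg
  stainless steel: E = 195.8 GPa, ρ = 8070 kg/m³, cost = 4.850 $/kg
  copper: E = 123.8 GPa, ρ = 8950 kg/m³, cost = 7.780 $/kg
  aluminum alloy: E = 69.23 GPa, ρ = 2820 kg/m³, cost = 3.200 $/kg
  silicon nitride: E = 297.6 GPa, ρ = 3156 kg/m³, cost = 119.0 $/kg
  aluminum alloy: M = 7.67 MN·m per $
  stainless steel: M = 5.00 MN·m per $
  copper: M = 1.78 MN·m per $
  silicon nitride: M = 0.792 MN·m per $
  nylon: M = 0.614 MN·m per $
Highest index: aluminum alloy.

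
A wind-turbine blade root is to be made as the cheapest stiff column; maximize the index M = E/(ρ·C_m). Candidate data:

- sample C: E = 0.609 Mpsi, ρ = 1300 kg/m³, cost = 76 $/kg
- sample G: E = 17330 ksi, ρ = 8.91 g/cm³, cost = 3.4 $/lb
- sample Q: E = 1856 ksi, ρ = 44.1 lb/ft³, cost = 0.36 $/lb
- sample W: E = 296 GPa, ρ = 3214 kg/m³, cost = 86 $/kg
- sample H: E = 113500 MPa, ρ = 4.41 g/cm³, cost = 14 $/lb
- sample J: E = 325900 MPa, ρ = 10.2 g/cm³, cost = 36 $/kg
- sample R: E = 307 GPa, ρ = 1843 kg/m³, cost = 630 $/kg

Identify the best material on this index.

sample Q

Convert each candidate to consistent units, then evaluate M:
  sample C: E = 4.199 GPa, ρ = 1300 kg/m³, cost = 76.00 $/kg
  sample G: E = 119.5 GPa, ρ = 8910 kg/m³, cost = 7.496 $/kg
  sample Q: E = 12.80 GPa, ρ = 706.4 kg/m³, cost = 0.7937 $/kg
  sample W: E = 296.0 GPa, ρ = 3214 kg/m³, cost = 86.00 $/kg
  sample H: E = 113.5 GPa, ρ = 4410 kg/m³, cost = 30.86 $/kg
  sample J: E = 325.9 GPa, ρ = 10200 kg/m³, cost = 36.00 $/kg
  sample R: E = 307.0 GPa, ρ = 1843 kg/m³, cost = 630.0 $/kg
  sample Q: M = 22.8 MN·m per $
  sample G: M = 1.79 MN·m per $
  sample W: M = 1.07 MN·m per $
  sample J: M = 0.888 MN·m per $
  sample H: M = 0.834 MN·m per $
  sample R: M = 0.264 MN·m per $
  sample C: M = 0.0425 MN·m per $
Sample Q has the largest M.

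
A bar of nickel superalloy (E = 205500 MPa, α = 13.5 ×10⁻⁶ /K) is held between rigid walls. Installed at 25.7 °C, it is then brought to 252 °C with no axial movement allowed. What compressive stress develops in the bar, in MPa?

628 MPa

E = 205500 MPa = 205.5 GPa.
ΔT = 226.3 K. Constrained thermal stress σ = E·α·ΔT = 205.5×10³ MPa × 13.5×10⁻⁶ × 226.3 = 628 MPa (compressive).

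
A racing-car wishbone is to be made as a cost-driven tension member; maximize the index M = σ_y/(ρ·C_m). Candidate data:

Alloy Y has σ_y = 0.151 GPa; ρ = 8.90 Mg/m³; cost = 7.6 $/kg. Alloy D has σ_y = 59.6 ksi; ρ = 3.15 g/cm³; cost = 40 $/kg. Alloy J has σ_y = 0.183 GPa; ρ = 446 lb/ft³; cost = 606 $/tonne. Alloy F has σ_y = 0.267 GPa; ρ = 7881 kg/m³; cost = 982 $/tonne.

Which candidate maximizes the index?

alloy J

Convert each candidate to consistent units, then evaluate M:
  alloy Y: σ_y = 151.0 MPa, ρ = 8900 kg/m³, cost = 7.600 $/kg
  alloy D: σ_y = 410.9 MPa, ρ = 3150 kg/m³, cost = 40.00 $/kg
  alloy J: σ_y = 183.0 MPa, ρ = 7144 kg/m³, cost = 0.6060 $/kg
  alloy F: σ_y = 267.0 MPa, ρ = 7881 kg/m³, cost = 0.9820 $/kg
  alloy J: M = 42.3 kN·m per $
  alloy F: M = 34.5 kN·m per $
  alloy D: M = 3.26 kN·m per $
  alloy Y: M = 2.23 kN·m per $
Alloy J has the largest M.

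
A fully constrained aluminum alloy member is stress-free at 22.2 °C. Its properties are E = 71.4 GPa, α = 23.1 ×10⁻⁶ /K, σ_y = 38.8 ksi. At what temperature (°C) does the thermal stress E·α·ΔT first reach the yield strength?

184 °C

σ_y = 38.8 ksi = 267.5 MPa.
E·α·ΔT = 267.5 MPa ⇒ ΔT = 267.5 / (71.40×10³ × 23.1×10⁻⁶) = 162.2 K.
T = 22.2 + 162.2 = 184.4 °C.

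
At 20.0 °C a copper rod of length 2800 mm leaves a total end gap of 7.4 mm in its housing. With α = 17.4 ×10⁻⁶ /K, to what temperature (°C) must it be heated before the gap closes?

172 °C

α·L₀·ΔT = 7.4 mm ⇒ ΔT = 7.4 / (17.4×10⁻⁶ × 2800.0) = 151.9 K.
T = 20.0 + 151.9 = 171.9 °C.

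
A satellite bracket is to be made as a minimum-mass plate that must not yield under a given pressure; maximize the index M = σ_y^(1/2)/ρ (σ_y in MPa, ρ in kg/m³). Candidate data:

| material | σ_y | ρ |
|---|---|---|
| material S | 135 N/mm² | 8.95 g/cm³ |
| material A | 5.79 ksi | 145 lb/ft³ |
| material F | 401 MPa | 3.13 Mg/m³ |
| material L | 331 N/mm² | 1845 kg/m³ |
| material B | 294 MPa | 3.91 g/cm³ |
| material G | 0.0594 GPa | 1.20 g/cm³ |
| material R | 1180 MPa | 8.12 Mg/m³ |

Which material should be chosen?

material L

Normalizing units and computing the index:
  material S: σ_y = 135.0 MPa, ρ = 8950 kg/m³
  material A: σ_y = 39.92 MPa, ρ = 2323 kg/m³
  material F: σ_y = 401.0 MPa, ρ = 3130 kg/m³
  material L: σ_y = 331.0 MPa, ρ = 1845 kg/m³
  material B: σ_y = 294.0 MPa, ρ = 3910 kg/m³
  material G: σ_y = 59.40 MPa, ρ = 1200 kg/m³
  material R: σ_y = 1180 MPa, ρ = 8120 kg/m³
  material L: M = 9.86×10⁻³
  material G: M = 6.42×10⁻³
  material F: M = 6.40×10⁻³
  material B: M = 4.39×10⁻³
  material R: M = 4.23×10⁻³
  material A: M = 2.72×10⁻³
  material S: M = 1.30×10⁻³
Material L has the largest M.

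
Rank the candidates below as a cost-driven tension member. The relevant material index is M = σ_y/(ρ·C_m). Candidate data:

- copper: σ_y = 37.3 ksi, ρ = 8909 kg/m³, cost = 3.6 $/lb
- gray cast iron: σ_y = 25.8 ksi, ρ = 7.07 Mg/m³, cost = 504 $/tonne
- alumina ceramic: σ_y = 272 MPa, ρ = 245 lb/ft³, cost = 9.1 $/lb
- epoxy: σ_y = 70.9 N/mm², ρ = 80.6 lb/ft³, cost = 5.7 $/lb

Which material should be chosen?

After converting to SI:
  copper: σ_y = 257.2 MPa, ρ = 8909 kg/m³, cost = 7.937 $/kg
  gray cast iron: σ_y = 177.9 MPa, ρ = 7070 kg/m³, cost = 0.5040 $/kg
  alumina ceramic: σ_y = 272.0 MPa, ρ = 3925 kg/m³, cost = 20.06 $/kg
  epoxy: σ_y = 70.90 MPa, ρ = 1291 kg/m³, cost = 12.57 $/kg
  gray cast iron: M = 49.9 kN·m per $
  epoxy: M = 4.37 kN·m per $
  copper: M = 3.64 kN·m per $
  alumina ceramic: M = 3.45 kN·m per $
Gray cast iron has the largest M.

gray cast iron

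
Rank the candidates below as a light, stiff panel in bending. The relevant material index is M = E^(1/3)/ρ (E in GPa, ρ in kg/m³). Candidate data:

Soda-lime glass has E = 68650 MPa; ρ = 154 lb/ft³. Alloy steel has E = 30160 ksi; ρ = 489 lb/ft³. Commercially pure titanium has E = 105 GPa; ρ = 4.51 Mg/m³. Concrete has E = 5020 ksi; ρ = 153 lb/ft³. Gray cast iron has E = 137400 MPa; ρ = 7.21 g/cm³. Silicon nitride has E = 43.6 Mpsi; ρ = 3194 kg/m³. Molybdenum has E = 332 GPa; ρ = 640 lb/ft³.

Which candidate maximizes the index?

Putting every candidate on a common basis:
  soda-lime glass: E = 68.65 GPa, ρ = 2467 kg/m³
  alloy steel: E = 207.9 GPa, ρ = 7833 kg/m³
  commercially pure titanium: E = 105.0 GPa, ρ = 4510 kg/m³
  concrete: E = 34.61 GPa, ρ = 2451 kg/m³
  gray cast iron: E = 137.4 GPa, ρ = 7210 kg/m³
  silicon nitride: E = 300.6 GPa, ρ = 3194 kg/m³
  molybdenum: E = 332.0 GPa, ρ = 10250 kg/m³
  silicon nitride: M = 2.10×10⁻³
  soda-lime glass: M = 1.66×10⁻³
  concrete: M = 1.33×10⁻³
  commercially pure titanium: M = 1.05×10⁻³
  alloy steel: M = 0.756×10⁻³
  gray cast iron: M = 0.716×10⁻³
  molybdenum: M = 0.675×10⁻³
Silicon nitride has the largest M.

silicon nitride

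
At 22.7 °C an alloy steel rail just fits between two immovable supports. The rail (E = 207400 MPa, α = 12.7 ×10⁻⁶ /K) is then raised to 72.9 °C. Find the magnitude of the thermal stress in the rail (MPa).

E = 207400 MPa = 207.4 GPa.
ΔT = 50.20 K. Constrained thermal stress σ = E·α·ΔT = 207.4×10³ MPa × 12.7×10⁻⁶ × 50.20 = 132 MPa (compressive).

132 MPa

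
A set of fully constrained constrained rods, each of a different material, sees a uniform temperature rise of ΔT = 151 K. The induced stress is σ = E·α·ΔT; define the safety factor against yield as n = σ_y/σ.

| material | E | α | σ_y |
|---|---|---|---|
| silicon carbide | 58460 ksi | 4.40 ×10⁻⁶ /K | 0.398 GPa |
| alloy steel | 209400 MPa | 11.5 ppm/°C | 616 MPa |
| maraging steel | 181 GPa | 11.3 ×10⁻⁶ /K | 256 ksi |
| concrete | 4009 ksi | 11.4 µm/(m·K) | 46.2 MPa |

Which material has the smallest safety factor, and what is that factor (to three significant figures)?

concrete, n = 0.971

With everything in SI (GPa, ×10⁻⁶/K, MPa):
  silicon carbide: E = 403.1, α = 4.40, σ_y = 398.0 → σ = 268 MPa, n = 1.49
  alloy steel: E = 209.4, α = 11.5, σ_y = 616.0 → σ = 364 MPa, n = 1.69
  maraging steel: E = 181.0, α = 11.3, σ_y = 1765 → σ = 309 MPa, n = 5.72
  concrete: E = 27.64, α = 11.4, σ_y = 46.20 → σ = 47.6 MPa, n = 0.971
The minimum is concrete at n = 0.971.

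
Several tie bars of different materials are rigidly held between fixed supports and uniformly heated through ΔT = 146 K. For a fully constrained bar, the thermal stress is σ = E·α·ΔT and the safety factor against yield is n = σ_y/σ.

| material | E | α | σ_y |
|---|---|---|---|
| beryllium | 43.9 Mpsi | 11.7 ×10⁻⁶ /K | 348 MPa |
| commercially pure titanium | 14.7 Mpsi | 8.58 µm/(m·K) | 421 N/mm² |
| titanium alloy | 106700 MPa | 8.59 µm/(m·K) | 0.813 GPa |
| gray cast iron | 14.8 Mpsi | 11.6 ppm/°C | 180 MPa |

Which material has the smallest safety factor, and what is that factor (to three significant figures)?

Converting E to GPa, α to ×10⁻⁶/K, σ_y to MPa, then σ and n for each:
  beryllium: E = 302.7, α = 11.7, σ_y = 348.0 → σ = 517 MPa, n = 0.673
  commercially pure titanium: E = 101.4, α = 8.58, σ_y = 421.0 → σ = 127 MPa, n = 3.32
  titanium alloy: E = 106.7, α = 8.59, σ_y = 813.0 → σ = 134 MPa, n = 6.08
  gray cast iron: E = 102.0, α = 11.6, σ_y = 180.0 → σ = 173 MPa, n = 1.04
The minimum is beryllium at n = 0.673.

beryllium, n = 0.673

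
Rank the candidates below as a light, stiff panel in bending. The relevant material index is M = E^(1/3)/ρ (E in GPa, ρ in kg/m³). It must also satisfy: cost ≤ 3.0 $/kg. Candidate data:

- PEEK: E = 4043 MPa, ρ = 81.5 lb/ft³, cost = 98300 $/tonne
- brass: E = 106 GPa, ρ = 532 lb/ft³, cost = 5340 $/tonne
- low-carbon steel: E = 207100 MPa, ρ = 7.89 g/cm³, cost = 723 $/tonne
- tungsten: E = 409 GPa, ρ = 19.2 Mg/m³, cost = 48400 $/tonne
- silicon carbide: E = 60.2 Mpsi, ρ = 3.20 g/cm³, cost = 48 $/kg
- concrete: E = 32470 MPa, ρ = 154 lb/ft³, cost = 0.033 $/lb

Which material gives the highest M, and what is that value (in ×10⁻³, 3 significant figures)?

concrete, M = 1.29×10⁻³

Screen on constraints: cost ≤ 3.0 $/kg. Survivors: low-carbon steel, concrete.
Normalizing units and computing the index:
  low-carbon steel: E = 207.1 GPa, ρ = 7890 kg/m³
  concrete: E = 32.47 GPa, ρ = 2467 kg/m³
  concrete: M = 1.29×10⁻³
  low-carbon steel: M = 0.750×10⁻³
Concrete has the largest M.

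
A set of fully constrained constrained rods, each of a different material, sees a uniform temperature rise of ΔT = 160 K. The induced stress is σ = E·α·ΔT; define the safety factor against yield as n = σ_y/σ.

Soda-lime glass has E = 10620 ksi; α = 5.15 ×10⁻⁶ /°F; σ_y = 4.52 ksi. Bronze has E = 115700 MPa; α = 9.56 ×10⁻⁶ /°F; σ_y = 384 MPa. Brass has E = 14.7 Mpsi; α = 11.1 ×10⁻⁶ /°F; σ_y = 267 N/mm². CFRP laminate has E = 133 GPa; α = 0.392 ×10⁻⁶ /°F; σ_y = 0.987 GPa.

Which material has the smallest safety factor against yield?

soda-lime glass

Per material, after unit conversion:
  soda-lime glass: E = 73.22, α = 9.27, σ_y = 31.16 → σ = 109 MPa, n = 0.287
  bronze: E = 115.7, α = 17.2, σ_y = 384.0 → σ = 319 MPa, n = 1.21
  brass: E = 101.4, α = 20.0, σ_y = 267.0 → σ = 324 MPa, n = 0.824
  CFRP laminate: E = 133.0, α = 0.706, σ_y = 987.0 → σ = 15.0 MPa, n = 65.7
The minimum is soda-lime glass at n = 0.287.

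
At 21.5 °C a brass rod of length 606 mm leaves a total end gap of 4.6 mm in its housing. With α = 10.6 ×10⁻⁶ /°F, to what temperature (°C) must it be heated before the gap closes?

419 °C

α = 10.6×10⁻⁶/°F × 9/5 = 19.1×10⁻⁶/K.
α·L₀·ΔT = 4.6 mm ⇒ ΔT = 4.6 / (19.1×10⁻⁶ × 606.0) = 397.8 K.
T = 21.5 + 397.8 = 419.3 °C.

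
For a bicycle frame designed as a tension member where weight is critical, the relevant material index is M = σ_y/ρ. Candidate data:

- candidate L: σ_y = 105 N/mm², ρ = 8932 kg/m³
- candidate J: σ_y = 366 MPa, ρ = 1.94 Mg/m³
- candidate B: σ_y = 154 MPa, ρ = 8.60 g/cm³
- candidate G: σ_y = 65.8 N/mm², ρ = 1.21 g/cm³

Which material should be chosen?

After converting to SI:
  candidate L: σ_y = 105.0 MPa, ρ = 8932 kg/m³
  candidate J: σ_y = 366.0 MPa, ρ = 1940 kg/m³
  candidate B: σ_y = 154.0 MPa, ρ = 8600 kg/m³
  candidate G: σ_y = 65.80 MPa, ρ = 1210 kg/m³
  candidate J: M = 189 kN·m/kg
  candidate G: M = 54.4 kN·m/kg
  candidate B: M = 17.9 kN·m/kg
  candidate L: M = 11.8 kN·m/kg
Candidate J has the largest M.

candidate J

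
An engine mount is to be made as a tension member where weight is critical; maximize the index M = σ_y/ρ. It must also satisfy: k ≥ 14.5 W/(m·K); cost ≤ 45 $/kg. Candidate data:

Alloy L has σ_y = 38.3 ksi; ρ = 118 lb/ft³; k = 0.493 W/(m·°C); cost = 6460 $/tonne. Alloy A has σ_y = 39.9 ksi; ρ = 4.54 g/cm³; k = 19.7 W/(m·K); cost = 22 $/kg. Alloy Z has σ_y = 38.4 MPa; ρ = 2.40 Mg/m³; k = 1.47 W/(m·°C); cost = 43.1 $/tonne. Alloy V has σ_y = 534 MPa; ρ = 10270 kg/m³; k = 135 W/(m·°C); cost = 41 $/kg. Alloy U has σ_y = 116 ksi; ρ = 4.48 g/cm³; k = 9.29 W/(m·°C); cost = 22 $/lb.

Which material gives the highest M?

alloy A

Screen on constraints: k ≥ 14.5 W/(m·K); cost ≤ 45 $/kg. Survivors: alloy A, alloy V.
In SI units:
  alloy A: σ_y = 275.1 MPa, ρ = 4540 kg/m³
  alloy V: σ_y = 534.0 MPa, ρ = 10270 kg/m³
  alloy A: M = 60.6 kN·m/kg
  alloy V: M = 52.0 kN·m/kg
Alloy A ranks first.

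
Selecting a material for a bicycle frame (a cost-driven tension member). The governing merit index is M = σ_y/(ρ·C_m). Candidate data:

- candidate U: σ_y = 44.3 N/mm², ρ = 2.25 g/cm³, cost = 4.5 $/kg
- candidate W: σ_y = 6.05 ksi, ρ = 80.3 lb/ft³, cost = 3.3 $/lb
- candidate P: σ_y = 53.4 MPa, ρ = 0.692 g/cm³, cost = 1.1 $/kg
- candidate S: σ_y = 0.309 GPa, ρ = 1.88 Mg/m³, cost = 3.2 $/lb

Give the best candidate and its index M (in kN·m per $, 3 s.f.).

After converting to SI:
  candidate U: σ_y = 44.30 MPa, ρ = 2250 kg/m³, cost = 4.500 $/kg
  candidate W: σ_y = 41.71 MPa, ρ = 1286 kg/m³, cost = 7.275 $/kg
  candidate P: σ_y = 53.40 MPa, ρ = 692.0 kg/m³, cost = 1.100 $/kg
  candidate S: σ_y = 309.0 MPa, ρ = 1880 kg/m³, cost = 7.055 $/kg
  candidate P: M = 70.2 kN·m per $
  candidate S: M = 23.3 kN·m per $
  candidate W: M = 4.46 kN·m per $
  candidate U: M = 4.38 kN·m per $
Candidate P has the largest M.

candidate P, M = 70.2 kN·m per $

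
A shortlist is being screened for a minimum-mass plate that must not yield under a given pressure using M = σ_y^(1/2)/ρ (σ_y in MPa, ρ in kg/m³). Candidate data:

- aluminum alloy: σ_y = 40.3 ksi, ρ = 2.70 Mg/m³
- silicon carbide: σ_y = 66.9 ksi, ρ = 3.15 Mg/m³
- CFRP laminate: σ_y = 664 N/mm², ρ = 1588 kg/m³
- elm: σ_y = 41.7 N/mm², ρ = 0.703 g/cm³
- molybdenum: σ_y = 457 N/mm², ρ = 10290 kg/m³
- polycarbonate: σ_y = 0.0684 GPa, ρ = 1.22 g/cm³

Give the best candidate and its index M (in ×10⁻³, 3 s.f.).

CFRP laminate, M = 16.2×10⁻³

Putting every candidate on a common basis:
  aluminum alloy: σ_y = 277.9 MPa, ρ = 2700 kg/m³
  silicon carbide: σ_y = 461.3 MPa, ρ = 3150 kg/m³
  CFRP laminate: σ_y = 664.0 MPa, ρ = 1588 kg/m³
  elm: σ_y = 41.70 MPa, ρ = 703.0 kg/m³
  molybdenum: σ_y = 457.0 MPa, ρ = 10290 kg/m³
  polycarbonate: σ_y = 68.40 MPa, ρ = 1220 kg/m³
  CFRP laminate: M = 16.2×10⁻³
  elm: M = 9.19×10⁻³
  silicon carbide: M = 6.82×10⁻³
  polycarbonate: M = 6.78×10⁻³
  aluminum alloy: M = 6.17×10⁻³
  molybdenum: M = 2.08×10⁻³
CFRP laminate has the largest M.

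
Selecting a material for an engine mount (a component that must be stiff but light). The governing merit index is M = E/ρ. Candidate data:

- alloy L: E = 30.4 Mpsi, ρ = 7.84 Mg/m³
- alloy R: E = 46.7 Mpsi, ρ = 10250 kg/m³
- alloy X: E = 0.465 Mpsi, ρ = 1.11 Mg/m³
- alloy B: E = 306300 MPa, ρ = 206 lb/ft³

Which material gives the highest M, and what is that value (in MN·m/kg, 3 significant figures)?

Putting every candidate on a common basis:
  alloy L: E = 209.6 GPa, ρ = 7840 kg/m³
  alloy R: E = 322.0 GPa, ρ = 10250 kg/m³
  alloy X: E = 3.206 GPa, ρ = 1110 kg/m³
  alloy B: E = 306.3 GPa, ρ = 3300 kg/m³
  alloy B: M = 92.8 MN·m/kg
  alloy R: M = 31.4 MN·m/kg
  alloy L: M = 26.7 MN·m/kg
  alloy X: M = 2.89 MN·m/kg
Alloy B has the largest M.

alloy B, M = 92.8 MN·m/kg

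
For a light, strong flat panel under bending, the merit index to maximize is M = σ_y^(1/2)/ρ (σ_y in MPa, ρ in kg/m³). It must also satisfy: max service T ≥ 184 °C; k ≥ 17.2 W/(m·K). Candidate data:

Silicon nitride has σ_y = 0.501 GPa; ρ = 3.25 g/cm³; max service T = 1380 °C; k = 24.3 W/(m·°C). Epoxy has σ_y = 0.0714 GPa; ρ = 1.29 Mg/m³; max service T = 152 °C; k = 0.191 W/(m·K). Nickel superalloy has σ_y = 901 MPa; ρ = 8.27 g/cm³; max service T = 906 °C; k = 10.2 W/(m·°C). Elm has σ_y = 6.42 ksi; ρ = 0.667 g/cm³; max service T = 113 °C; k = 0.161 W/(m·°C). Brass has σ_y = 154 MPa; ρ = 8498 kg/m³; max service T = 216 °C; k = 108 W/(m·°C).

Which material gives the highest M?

Screen on constraints: max service T ≥ 184 °C; k ≥ 17.2 W/(m·K). Survivors: silicon nitride, brass.
Putting every candidate on a common basis:
  silicon nitride: σ_y = 501.0 MPa, ρ = 3250 kg/m³
  brass: σ_y = 154.0 MPa, ρ = 8498 kg/m³
  silicon nitride: M = 6.89×10⁻³
  brass: M = 1.46×10⁻³
Silicon nitride has the largest M.

silicon nitride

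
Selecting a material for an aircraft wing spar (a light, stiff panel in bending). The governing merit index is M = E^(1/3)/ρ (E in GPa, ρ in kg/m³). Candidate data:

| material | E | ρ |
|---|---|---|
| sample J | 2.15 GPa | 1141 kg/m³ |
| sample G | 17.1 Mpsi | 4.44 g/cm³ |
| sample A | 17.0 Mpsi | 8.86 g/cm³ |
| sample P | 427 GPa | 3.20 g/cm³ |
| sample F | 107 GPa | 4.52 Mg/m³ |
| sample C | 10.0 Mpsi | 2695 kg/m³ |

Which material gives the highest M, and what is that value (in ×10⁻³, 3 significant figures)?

sample P, M = 2.35×10⁻³

Putting every candidate on a common basis:
  sample J: E = 2.150 GPa, ρ = 1141 kg/m³
  sample G: E = 117.9 GPa, ρ = 4440 kg/m³
  sample A: E = 117.2 GPa, ρ = 8860 kg/m³
  sample P: E = 427.0 GPa, ρ = 3200 kg/m³
  sample F: E = 107.0 GPa, ρ = 4520 kg/m³
  sample C: E = 68.95 GPa, ρ = 2695 kg/m³
  sample P: M = 2.35×10⁻³
  sample C: M = 1.52×10⁻³
  sample J: M = 1.13×10⁻³
  sample G: M = 1.10×10⁻³
  sample F: M = 1.05×10⁻³
  sample A: M = 0.552×10⁻³
Sample P has the largest M.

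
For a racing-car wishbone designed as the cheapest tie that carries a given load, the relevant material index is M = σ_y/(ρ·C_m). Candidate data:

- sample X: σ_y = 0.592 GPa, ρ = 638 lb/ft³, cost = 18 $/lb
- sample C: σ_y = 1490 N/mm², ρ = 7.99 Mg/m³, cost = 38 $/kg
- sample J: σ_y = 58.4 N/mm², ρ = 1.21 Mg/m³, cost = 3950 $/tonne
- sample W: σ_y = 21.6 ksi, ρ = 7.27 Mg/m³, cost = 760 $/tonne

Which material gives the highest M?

Putting every candidate on a common basis:
  sample X: σ_y = 592.0 MPa, ρ = 10220 kg/m³, cost = 39.68 $/kg
  sample C: σ_y = 1490 MPa, ρ = 7990 kg/m³, cost = 38.00 $/kg
  sample J: σ_y = 58.40 MPa, ρ = 1210 kg/m³, cost = 3.950 $/kg
  sample W: σ_y = 148.9 MPa, ρ = 7270 kg/m³, cost = 0.7600 $/kg
  sample W: M = 27.0 kN·m per $
  sample J: M = 12.2 kN·m per $
  sample C: M = 4.91 kN·m per $
  sample X: M = 1.46 kN·m per $
The maximum is for sample W.

sample W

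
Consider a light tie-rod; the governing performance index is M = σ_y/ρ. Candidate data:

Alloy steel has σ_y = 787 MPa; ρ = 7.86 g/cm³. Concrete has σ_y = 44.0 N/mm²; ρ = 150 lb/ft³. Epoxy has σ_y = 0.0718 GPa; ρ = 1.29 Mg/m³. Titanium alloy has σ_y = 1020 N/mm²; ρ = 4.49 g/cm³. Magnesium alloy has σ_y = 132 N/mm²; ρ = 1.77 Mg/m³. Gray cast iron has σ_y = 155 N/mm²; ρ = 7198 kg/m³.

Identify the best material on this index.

titanium alloy

Convert each candidate to consistent units, then evaluate M:
  alloy steel: σ_y = 787.0 MPa, ρ = 7860 kg/m³
  concrete: σ_y = 44.00 MPa, ρ = 2403 kg/m³
  epoxy: σ_y = 71.80 MPa, ρ = 1290 kg/m³
  titanium alloy: σ_y = 1020 MPa, ρ = 4490 kg/m³
  magnesium alloy: σ_y = 132.0 MPa, ρ = 1770 kg/m³
  gray cast iron: σ_y = 155.0 MPa, ρ = 7198 kg/m³
  titanium alloy: M = 227 kN·m/kg
  alloy steel: M = 100 kN·m/kg
  magnesium alloy: M = 74.6 kN·m/kg
  epoxy: M = 55.7 kN·m/kg
  gray cast iron: M = 21.5 kN·m/kg
  concrete: M = 18.3 kN·m/kg
The maximum is for titanium alloy.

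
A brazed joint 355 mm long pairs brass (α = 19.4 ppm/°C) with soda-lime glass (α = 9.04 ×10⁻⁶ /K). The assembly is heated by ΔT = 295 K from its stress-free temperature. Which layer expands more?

α(brass) = 19.4×10⁻⁶/K vs α(soda-lime glass) = 9.04×10⁻⁶/K.
Higher α expands more for the same ΔT: brass.

brass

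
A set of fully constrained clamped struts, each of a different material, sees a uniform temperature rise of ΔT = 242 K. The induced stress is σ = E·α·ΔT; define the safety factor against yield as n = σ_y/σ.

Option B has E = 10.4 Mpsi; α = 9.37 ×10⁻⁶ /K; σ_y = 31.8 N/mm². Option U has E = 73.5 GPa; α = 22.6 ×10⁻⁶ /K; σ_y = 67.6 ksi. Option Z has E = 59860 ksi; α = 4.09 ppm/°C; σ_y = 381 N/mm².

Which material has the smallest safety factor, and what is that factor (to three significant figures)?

option B, n = 0.196

In consistent units (E in GPa, α in ×10⁻⁶/K, σ_y in MPa):
  option B: E = 71.71, α = 9.37, σ_y = 31.80 → σ = 163 MPa, n = 0.196
  option U: E = 73.50, α = 22.6, σ_y = 466.1 → σ = 402 MPa, n = 1.16
  option Z: E = 412.7, α = 4.09, σ_y = 381.0 → σ = 409 MPa, n = 0.933
The minimum is option B at n = 0.196.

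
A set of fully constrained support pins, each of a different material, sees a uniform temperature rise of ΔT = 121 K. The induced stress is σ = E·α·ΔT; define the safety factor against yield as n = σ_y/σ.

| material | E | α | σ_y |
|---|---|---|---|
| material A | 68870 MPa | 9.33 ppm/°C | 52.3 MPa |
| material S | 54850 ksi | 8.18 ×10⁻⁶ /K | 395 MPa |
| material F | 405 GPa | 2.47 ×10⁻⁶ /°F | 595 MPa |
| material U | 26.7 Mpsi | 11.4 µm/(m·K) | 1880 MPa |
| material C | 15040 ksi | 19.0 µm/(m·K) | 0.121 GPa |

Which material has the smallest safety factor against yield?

material C

In consistent units (E in GPa, α in ×10⁻⁶/K, σ_y in MPa):
  material A: E = 68.87, α = 9.33, σ_y = 52.30 → σ = 77.7 MPa, n = 0.673
  material S: E = 378.2, α = 8.18, σ_y = 395.0 → σ = 374 MPa, n = 1.06
  material F: E = 405.0, α = 4.45, σ_y = 595.0 → σ = 218 MPa, n = 2.73
  material U: E = 184.1, α = 11.4, σ_y = 1880 → σ = 254 MPa, n = 7.40
  material C: E = 103.7, α = 19.0, σ_y = 121.0 → σ = 238 MPa, n = 0.508
The minimum is material C at n = 0.508.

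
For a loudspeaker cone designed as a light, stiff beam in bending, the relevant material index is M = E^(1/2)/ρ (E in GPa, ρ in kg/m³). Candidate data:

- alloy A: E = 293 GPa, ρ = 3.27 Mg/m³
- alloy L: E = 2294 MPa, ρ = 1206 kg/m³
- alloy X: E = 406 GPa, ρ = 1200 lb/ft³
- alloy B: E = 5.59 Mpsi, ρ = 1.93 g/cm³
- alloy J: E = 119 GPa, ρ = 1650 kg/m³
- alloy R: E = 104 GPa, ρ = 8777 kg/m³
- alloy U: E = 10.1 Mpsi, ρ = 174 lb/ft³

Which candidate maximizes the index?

Putting every candidate on a common basis:
  alloy A: E = 293.0 GPa, ρ = 3270 kg/m³
  alloy L: E = 2.294 GPa, ρ = 1206 kg/m³
  alloy X: E = 406.0 GPa, ρ = 19220 kg/m³
  alloy B: E = 38.54 GPa, ρ = 1930 kg/m³
  alloy J: E = 119.0 GPa, ρ = 1650 kg/m³
  alloy R: E = 104.0 GPa, ρ = 8777 kg/m³
  alloy U: E = 69.64 GPa, ρ = 2787 kg/m³
  alloy J: M = 6.61×10⁻³
  alloy A: M = 5.23×10⁻³
  alloy B: M = 3.22×10⁻³
  alloy U: M = 2.99×10⁻³
  alloy L: M = 1.26×10⁻³
  alloy R: M = 1.16×10⁻³
  alloy X: M = 1.05×10⁻³
The maximum is for alloy J.

alloy J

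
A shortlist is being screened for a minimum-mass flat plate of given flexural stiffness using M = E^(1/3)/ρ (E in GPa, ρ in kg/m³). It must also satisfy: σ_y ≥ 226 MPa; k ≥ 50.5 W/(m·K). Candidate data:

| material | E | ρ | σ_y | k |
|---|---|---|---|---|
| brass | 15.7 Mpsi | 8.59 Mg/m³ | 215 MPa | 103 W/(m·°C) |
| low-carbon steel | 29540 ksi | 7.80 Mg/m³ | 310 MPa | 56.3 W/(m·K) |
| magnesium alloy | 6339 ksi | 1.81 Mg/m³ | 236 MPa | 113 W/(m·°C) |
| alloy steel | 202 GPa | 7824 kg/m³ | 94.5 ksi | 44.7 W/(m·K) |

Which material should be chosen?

magnesium alloy

Screen on constraints: σ_y ≥ 226 MPa; k ≥ 50.5 W/(m·K). Survivors: low-carbon steel, magnesium alloy.
Putting every candidate on a common basis:
  low-carbon steel: E = 203.7 GPa, ρ = 7800 kg/m³
  magnesium alloy: E = 43.71 GPa, ρ = 1810 kg/m³
  magnesium alloy: M = 1.95×10⁻³
  low-carbon steel: M = 0.754×10⁻³
Magnesium alloy has the largest M.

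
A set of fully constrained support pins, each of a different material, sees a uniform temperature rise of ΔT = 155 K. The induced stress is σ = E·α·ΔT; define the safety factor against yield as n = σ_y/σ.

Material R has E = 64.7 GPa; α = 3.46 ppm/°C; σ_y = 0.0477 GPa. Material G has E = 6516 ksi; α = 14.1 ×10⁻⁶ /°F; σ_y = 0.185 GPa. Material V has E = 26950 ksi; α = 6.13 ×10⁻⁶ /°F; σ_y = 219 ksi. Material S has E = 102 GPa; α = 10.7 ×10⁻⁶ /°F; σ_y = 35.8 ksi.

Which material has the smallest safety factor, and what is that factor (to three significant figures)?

Converting E to GPa, α to ×10⁻⁶/K, σ_y to MPa, then σ and n for each:
  material R: E = 64.70, α = 3.46, σ_y = 47.70 → σ = 34.7 MPa, n = 1.37
  material G: E = 44.93, α = 25.4, σ_y = 185.0 → σ = 177 MPa, n = 1.05
  material V: E = 185.8, α = 11.0, σ_y = 1510 → σ = 318 MPa, n = 4.75
  material S: E = 102.0, α = 19.3, σ_y = 246.8 → σ = 305 MPa, n = 0.811
The minimum is material S at n = 0.811.

material S, n = 0.811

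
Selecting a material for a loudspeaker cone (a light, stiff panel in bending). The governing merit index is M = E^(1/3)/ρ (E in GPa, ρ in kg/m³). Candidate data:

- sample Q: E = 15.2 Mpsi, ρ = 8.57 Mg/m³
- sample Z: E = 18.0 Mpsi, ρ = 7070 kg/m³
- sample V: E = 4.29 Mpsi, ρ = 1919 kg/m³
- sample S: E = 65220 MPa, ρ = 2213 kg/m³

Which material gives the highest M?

sample S

Putting every candidate on a common basis:
  sample Q: E = 104.8 GPa, ρ = 8570 kg/m³
  sample Z: E = 124.1 GPa, ρ = 7070 kg/m³
  sample V: E = 29.58 GPa, ρ = 1919 kg/m³
  sample S: E = 65.22 GPa, ρ = 2213 kg/m³
  sample S: M = 1.82×10⁻³
  sample V: M = 1.61×10⁻³
  sample Z: M = 0.706×10⁻³
  sample Q: M = 0.550×10⁻³
The maximum is for sample S.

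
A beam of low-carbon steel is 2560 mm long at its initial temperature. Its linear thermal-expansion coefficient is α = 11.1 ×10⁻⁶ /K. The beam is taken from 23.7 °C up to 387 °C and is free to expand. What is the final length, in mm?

ΔT = 387 − 23.7 = 363.3 K.
ΔL = α·L₀·ΔT = 11.1×10⁻⁶ × 2560 mm × 363.3 K = 10.3 mm.
L = L₀ + ΔL = 2560 + 10.3 = 2570.3 mm.

2570.3 mm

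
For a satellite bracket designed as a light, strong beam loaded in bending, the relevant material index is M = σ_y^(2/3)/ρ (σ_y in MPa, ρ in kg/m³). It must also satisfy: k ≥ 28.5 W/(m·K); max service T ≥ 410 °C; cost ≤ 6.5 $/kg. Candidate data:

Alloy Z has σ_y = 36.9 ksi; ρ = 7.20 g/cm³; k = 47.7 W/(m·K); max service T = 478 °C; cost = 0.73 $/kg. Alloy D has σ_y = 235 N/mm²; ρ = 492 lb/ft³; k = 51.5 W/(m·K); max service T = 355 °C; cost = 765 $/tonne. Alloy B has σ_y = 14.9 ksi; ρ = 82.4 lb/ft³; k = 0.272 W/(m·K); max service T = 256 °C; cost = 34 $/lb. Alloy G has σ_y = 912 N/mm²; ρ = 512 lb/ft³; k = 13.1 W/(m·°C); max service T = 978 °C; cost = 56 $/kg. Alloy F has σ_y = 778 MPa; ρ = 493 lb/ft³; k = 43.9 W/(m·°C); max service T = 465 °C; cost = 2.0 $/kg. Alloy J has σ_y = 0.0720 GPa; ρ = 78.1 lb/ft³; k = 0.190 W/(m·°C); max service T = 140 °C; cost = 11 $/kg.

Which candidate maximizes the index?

alloy F

Screen on constraints: k ≥ 28.5 W/(m·K); max service T ≥ 410 °C; cost ≤ 6.5 $/kg. Survivors: alloy Z, alloy F.
In SI units:
  alloy Z: σ_y = 254.4 MPa, ρ = 7200 kg/m³
  alloy F: σ_y = 778.0 MPa, ρ = 7897 kg/m³
  alloy F: M = 10.7×10⁻³
  alloy Z: M = 5.58×10⁻³
The maximum is for alloy F.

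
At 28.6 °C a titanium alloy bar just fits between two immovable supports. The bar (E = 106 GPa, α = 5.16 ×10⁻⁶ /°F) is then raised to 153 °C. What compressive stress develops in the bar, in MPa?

α = 5.16×10⁻⁶/°F × 9/5 = 9.29×10⁻⁶/K.
ΔT = 124.4 K. Constrained thermal stress σ = E·α·ΔT = 106.0×10³ MPa × 9.29×10⁻⁶ × 124.4 = 122 MPa (compressive).

122 MPa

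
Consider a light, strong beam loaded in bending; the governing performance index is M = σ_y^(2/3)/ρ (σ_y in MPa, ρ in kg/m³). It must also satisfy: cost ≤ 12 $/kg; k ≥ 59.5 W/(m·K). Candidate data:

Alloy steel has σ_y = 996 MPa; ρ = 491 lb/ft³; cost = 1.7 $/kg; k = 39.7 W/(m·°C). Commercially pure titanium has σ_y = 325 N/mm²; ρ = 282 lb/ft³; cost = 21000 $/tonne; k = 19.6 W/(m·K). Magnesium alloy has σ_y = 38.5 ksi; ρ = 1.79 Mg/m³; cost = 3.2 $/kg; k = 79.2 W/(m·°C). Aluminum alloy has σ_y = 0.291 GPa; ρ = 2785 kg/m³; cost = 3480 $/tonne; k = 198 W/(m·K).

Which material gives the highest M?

Screen on constraints: cost ≤ 12 $/kg; k ≥ 59.5 W/(m·K). Survivors: magnesium alloy, aluminum alloy.
Normalizing units and computing the index:
  magnesium alloy: σ_y = 265.4 MPa, ρ = 1790 kg/m³
  aluminum alloy: σ_y = 291.0 MPa, ρ = 2785 kg/m³
  magnesium alloy: M = 23.1×10⁻³
  aluminum alloy: M = 15.8×10⁻³
Magnesium alloy ranks first.

magnesium alloy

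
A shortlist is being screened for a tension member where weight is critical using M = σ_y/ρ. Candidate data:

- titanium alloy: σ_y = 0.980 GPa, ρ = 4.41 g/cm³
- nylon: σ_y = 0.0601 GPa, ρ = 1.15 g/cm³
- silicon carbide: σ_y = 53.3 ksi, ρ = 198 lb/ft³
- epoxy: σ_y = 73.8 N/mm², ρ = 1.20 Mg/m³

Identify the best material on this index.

Convert each candidate to consistent units, then evaluate M:
  titanium alloy: σ_y = 980.0 MPa, ρ = 4410 kg/m³
  nylon: σ_y = 60.10 MPa, ρ = 1150 kg/m³
  silicon carbide: σ_y = 367.5 MPa, ρ = 3172 kg/m³
  epoxy: σ_y = 73.80 MPa, ρ = 1200 kg/m³
  titanium alloy: M = 222 kN·m/kg
  silicon carbide: M = 116 kN·m/kg
  epoxy: M = 61.5 kN·m/kg
  nylon: M = 52.3 kN·m/kg
Titanium alloy has the largest M.

titanium alloy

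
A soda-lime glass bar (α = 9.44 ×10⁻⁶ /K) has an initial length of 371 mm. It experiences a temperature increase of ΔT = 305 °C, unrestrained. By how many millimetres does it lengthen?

ΔL = α·L₀·ΔT = 9.44×10⁻⁶ × 371 mm × 305.0 K = 1.07 mm.

1.07 mm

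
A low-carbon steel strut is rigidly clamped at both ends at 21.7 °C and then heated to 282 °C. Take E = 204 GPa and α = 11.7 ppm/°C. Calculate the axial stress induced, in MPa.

621 MPa

ΔT = 260.3 K. Constrained thermal stress σ = E·α·ΔT = 204.0×10³ MPa × 11.7×10⁻⁶ × 260.3 = 621 MPa (compressive).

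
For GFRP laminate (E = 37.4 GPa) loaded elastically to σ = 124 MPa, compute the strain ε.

ε = σ/E = 124 / 37400 = 3.32×10⁻³.

3.32×10⁻³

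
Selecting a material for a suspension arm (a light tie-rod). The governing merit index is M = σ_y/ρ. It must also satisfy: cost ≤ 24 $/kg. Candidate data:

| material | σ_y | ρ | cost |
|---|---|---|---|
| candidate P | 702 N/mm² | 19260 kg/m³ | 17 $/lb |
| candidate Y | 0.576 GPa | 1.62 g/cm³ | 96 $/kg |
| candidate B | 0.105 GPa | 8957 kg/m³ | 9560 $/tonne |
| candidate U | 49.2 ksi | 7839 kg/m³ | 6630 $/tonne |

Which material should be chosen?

Screen on constraints: cost ≤ 24 $/kg. Survivors: candidate B, candidate U.
In SI units:
  candidate B: σ_y = 105.0 MPa, ρ = 8957 kg/m³
  candidate U: σ_y = 339.2 MPa, ρ = 7839 kg/m³
  candidate U: M = 43.3 kN·m/kg
  candidate B: M = 11.7 kN·m/kg
Highest index: candidate U.

candidate U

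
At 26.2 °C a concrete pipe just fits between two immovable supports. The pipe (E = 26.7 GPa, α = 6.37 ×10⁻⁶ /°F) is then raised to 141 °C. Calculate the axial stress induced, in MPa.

α = 6.37×10⁻⁶/°F × 9/5 = 11.5×10⁻⁶/K.
ΔT = 114.8 K. Constrained thermal stress σ = E·α·ΔT = 26.70×10³ MPa × 11.5×10⁻⁶ × 114.8 = 35.1 MPa (compressive).

35.1 MPa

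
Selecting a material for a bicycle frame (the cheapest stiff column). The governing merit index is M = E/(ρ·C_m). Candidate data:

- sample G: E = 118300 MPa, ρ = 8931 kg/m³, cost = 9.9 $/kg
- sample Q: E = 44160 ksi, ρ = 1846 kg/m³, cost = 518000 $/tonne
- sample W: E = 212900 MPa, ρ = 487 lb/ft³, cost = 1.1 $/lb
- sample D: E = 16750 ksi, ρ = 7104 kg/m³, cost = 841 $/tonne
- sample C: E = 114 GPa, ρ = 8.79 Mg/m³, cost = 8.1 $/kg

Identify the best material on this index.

sample D

Normalizing units and computing the index:
  sample G: E = 118.3 GPa, ρ = 8931 kg/m³, cost = 9.900 $/kg
  sample Q: E = 304.5 GPa, ρ = 1846 kg/m³, cost = 518.0 $/kg
  sample W: E = 212.9 GPa, ρ = 7801 kg/m³, cost = 2.425 $/kg
  sample D: E = 115.5 GPa, ρ = 7104 kg/m³, cost = 0.8410 $/kg
  sample C: E = 114.0 GPa, ρ = 8790 kg/m³, cost = 8.100 $/kg
  sample D: M = 19.3 MN·m per $
  sample W: M = 11.3 MN·m per $
  sample C: M = 1.60 MN·m per $
  sample G: M = 1.34 MN·m per $
  sample Q: M = 0.318 MN·m per $
The maximum is for sample D.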